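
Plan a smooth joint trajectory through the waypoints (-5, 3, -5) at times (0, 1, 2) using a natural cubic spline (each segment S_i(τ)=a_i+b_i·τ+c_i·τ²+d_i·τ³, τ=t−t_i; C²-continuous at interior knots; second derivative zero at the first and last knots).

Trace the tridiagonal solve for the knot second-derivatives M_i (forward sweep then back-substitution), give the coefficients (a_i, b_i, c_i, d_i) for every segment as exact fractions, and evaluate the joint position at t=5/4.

Δ: Δ0=8, Δ1=-8
row 1: diag=4, rhs=-96; c'=1/4, d'=-24
back: M1=-24
M: M0=0, M1=-24, M2=0
seg 0: a=-5, c=M0/2=0, d=(M1−M0)/(6·1)=-4, b=Δ0−h0·(2M0+M1)/6=12
seg 1: a=3, c=M1/2=-12, d=(M2−M1)/(6·1)=4, b=Δ1−h1·(2M1+M2)/6=0
t_q=5/4 → seg 1, τ=1/4; S=3+0·τ+-12·τ²+4·τ³=37/16

  seg 0: a=-5 b=12 c=0 d=-4
  seg 1: a=3 b=0 c=-12 d=4
S(5/4) = 37/16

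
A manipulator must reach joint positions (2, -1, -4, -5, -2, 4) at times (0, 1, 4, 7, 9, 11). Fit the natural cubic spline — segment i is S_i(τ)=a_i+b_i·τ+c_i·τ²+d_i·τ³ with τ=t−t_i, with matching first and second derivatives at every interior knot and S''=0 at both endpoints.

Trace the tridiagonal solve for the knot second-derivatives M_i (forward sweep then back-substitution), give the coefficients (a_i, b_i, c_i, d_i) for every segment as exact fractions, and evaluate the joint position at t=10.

Δ: Δ0=-3, Δ1=-1, Δ2=-1/3, Δ3=3/2, Δ4=3
row 1: diag=8, rhs=12; c'=3/8, d'=3/2
row 2: denom=12−3·3/8=87/8; d'=(4−3·3/2)/(87/8)=-4/87
row 3: denom=10−3·8/29=266/29; d'=(11−3·-4/87)/(266/29)=17/14
row 4: denom=8−2·29/133=1006/133; d'=(9−2·17/14)/(1006/133)=437/503
back: M4=437/503
back: M3=17/14−29/133·437/503=1031/1006
back: M2=-4/87−8/29·1031/1006=-496/1509
back: M1=3/2−3/8·-496/1509=1633/1006
M: M0=0, M1=1633/1006, M2=-496/1509, M3=1031/1006, M4=437/503, M5=0
seg 0: a=2, c=M0/2=0, d=(M1−M0)/(6·1)=1633/6036, b=Δ0−h0·(2M0+M1)/6=-19741/6036
seg 1: a=-1, c=M1/2=1633/2012, d=(M2−M1)/(6·3)=-5891/54324, b=Δ1−h1·(2M1+M2)/6=-7421/3018
seg 2: a=-4, c=M2/2=-248/1509, d=(M3−M2)/(6·3)=4085/54324, b=Δ2−h2·(2M2+M3)/6=-3121/6036
seg 3: a=-5, c=M3/2=1031/2012, d=(M4−M3)/(6·2)=-157/12072, b=Δ3−h3·(2M3+M4)/6=1591/3018
seg 4: a=-2, c=M4/2=437/1006, d=(M5−M4)/(6·2)=-437/6036, b=Δ4−h4·(2M4+M5)/6=3653/1509
t_q=10 → seg 4, τ=1; S=-2+3653/1509·τ+437/1006·τ²+-437/6036·τ³=1575/2012

  seg 0: a=2 b=-19741/6036 c=0 d=1633/6036
  seg 1: a=-1 b=-7421/3018 c=1633/2012 d=-5891/54324
  seg 2: a=-4 b=-3121/6036 c=-248/1509 d=4085/54324
  seg 3: a=-5 b=1591/3018 c=1031/2012 d=-157/12072
  seg 4: a=-2 b=3653/1509 c=437/1006 d=-437/6036
S(10) = 1575/2012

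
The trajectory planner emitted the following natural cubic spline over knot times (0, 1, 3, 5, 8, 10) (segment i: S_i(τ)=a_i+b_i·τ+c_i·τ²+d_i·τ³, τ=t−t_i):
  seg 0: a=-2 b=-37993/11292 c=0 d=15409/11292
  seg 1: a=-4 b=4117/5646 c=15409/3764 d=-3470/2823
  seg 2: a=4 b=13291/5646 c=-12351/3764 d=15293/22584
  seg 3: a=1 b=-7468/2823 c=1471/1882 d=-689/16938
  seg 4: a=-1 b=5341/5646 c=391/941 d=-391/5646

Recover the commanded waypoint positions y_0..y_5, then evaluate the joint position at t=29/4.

y_0 = S_0(0) = a_0 = -2
y_1 = S_1(0) = a_1 = -4
y_2 = S_2(0) = a_2 = 4
y_3 = S_3(0) = a_3 = 1
y_4 = S_4(0) = a_4 = -1
y_5 = S_4(2) = 2
t_q=29/4 is in segment 3 (τ=9/4); S_3(τ)=-175685/120448

y_0=-2 y_1=-4 y_2=4 y_3=1 y_4=-1 y_5=2
S(29/4) = -175685/120448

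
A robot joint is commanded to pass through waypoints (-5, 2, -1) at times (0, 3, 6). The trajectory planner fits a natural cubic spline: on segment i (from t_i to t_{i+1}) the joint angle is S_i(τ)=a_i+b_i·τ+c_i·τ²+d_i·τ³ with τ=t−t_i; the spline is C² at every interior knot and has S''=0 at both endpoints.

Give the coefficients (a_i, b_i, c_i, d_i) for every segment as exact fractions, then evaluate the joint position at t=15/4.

Δ: Δ0=7/3, Δ1=-1
row 1: diag=12, rhs=-20; c'=1/4, d'=-5/3
back: M1=-5/3
M: M0=0, M1=-5/3, M2=0
seg 0: a=-5, c=M0/2=0, d=(M1−M0)/(6·3)=-5/54, b=Δ0−h0·(2M0+M1)/6=19/6
seg 1: a=2, c=M1/2=-5/6, d=(M2−M1)/(6·3)=5/54, b=Δ1−h1·(2M1+M2)/6=2/3
t_q=15/4 → seg 1, τ=3/4; S=2+2/3·τ+-5/6·τ²+5/54·τ³=265/128

  seg 0: a=-5 b=19/6 c=0 d=-5/54
  seg 1: a=2 b=2/3 c=-5/6 d=5/54
S(15/4) = 265/128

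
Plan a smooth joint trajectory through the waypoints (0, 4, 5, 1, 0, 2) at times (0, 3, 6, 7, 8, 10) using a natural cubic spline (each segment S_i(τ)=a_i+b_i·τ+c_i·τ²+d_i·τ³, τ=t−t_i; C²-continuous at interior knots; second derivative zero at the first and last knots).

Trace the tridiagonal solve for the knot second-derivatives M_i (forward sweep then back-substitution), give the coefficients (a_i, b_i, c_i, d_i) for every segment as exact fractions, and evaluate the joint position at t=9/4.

Δ: Δ0=4/3, Δ1=1/3, Δ2=-4, Δ3=-1, Δ4=1
row 1: diag=12, rhs=-6; c'=1/4, d'=-1/2
row 2: denom=8−3·1/4=29/4; d'=(-26−3·-1/2)/(29/4)=-98/29
row 3: denom=4−1·4/29=112/29; d'=(18−1·-98/29)/(112/29)=155/28
row 4: denom=6−1·29/112=643/112; d'=(12−1·155/28)/(643/112)=724/643
back: M4=724/643
back: M3=155/28−29/112·724/643=3372/643
back: M2=-98/29−4/29·3372/643=-2638/643
back: M1=-1/2−1/4·-2638/643=338/643
M: M0=0, M1=338/643, M2=-2638/643, M3=3372/643, M4=724/643, M5=0
seg 0: a=0, c=M0/2=0, d=(M1−M0)/(6·3)=169/5787, b=Δ0−h0·(2M0+M1)/6=2065/1929
seg 1: a=4, c=M1/2=169/643, d=(M2−M1)/(6·3)=-496/1929, b=Δ1−h1·(2M1+M2)/6=3586/1929
seg 2: a=5, c=M2/2=-1319/643, d=(M3−M2)/(6·1)=3005/1929, b=Δ2−h2·(2M2+M3)/6=-6764/1929
seg 3: a=1, c=M3/2=1686/643, d=(M4−M3)/(6·1)=-1324/1929, b=Δ3−h3·(2M3+M4)/6=-5663/1929
seg 4: a=0, c=M4/2=362/643, d=(M5−M4)/(6·2)=-181/1929, b=Δ4−h4·(2M4+M5)/6=481/1929
t_q=9/4 → seg 0, τ=9/4; S=0+2065/1929·τ+0·τ²+169/5787·τ³=112809/41152

  seg 0: a=0 b=2065/1929 c=0 d=169/5787
  seg 1: a=4 b=3586/1929 c=169/643 d=-496/1929
  seg 2: a=5 b=-6764/1929 c=-1319/643 d=3005/1929
  seg 3: a=1 b=-5663/1929 c=1686/643 d=-1324/1929
  seg 4: a=0 b=481/1929 c=362/643 d=-181/1929
S(9/4) = 112809/41152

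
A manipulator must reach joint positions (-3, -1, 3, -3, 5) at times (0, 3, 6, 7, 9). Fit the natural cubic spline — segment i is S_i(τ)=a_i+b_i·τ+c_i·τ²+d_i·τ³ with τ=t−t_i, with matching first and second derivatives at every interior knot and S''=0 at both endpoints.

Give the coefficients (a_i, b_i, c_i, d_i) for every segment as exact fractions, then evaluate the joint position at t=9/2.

Δ: Δ0=2/3, Δ1=4/3, Δ2=-6, Δ3=4
row 1: diag=12, rhs=4; c'=1/4, d'=1/3
row 2: denom=8−3·1/4=29/4; d'=(-44−3·1/3)/(29/4)=-180/29
row 3: denom=6−1·4/29=170/29; d'=(60−1·-180/29)/(170/29)=192/17
back: M3=192/17
back: M2=-180/29−4/29·192/17=-132/17
back: M1=1/3−1/4·-132/17=116/51
M: M0=0, M1=116/51, M2=-132/17, M3=192/17, M4=0
seg 0: a=-3, c=M0/2=0, d=(M1−M0)/(6·3)=58/459, b=Δ0−h0·(2M0+M1)/6=-8/17
seg 1: a=-1, c=M1/2=58/51, d=(M2−M1)/(6·3)=-256/459, b=Δ1−h1·(2M1+M2)/6=50/17
seg 2: a=3, c=M2/2=-66/17, d=(M3−M2)/(6·1)=54/17, b=Δ2−h2·(2M2+M3)/6=-90/17
seg 3: a=-3, c=M3/2=96/17, d=(M4−M3)/(6·2)=-16/17, b=Δ3−h3·(2M3+M4)/6=-60/17
t_q=9/2 → seg 1, τ=3/2; S=-1+50/17·τ+58/51·τ²+-256/459·τ³=139/34

  seg 0: a=-3 b=-8/17 c=0 d=58/459
  seg 1: a=-1 b=50/17 c=58/51 d=-256/459
  seg 2: a=3 b=-90/17 c=-66/17 d=54/17
  seg 3: a=-3 b=-60/17 c=96/17 d=-16/17
S(9/2) = 139/34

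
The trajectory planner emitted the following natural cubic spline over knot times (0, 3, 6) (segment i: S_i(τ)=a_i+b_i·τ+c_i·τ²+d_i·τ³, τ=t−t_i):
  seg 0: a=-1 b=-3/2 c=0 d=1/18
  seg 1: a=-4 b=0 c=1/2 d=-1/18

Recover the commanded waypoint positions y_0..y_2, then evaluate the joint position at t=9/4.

y_0 = S_0(0) = a_0 = -1
y_1 = S_1(0) = a_1 = -4
y_2 = S_1(3) = -1
t_q=9/4 is in segment 0 (τ=9/4); S_0(τ)=-479/128

y_0=-1 y_1=-4 y_2=-1
S(9/4) = -479/128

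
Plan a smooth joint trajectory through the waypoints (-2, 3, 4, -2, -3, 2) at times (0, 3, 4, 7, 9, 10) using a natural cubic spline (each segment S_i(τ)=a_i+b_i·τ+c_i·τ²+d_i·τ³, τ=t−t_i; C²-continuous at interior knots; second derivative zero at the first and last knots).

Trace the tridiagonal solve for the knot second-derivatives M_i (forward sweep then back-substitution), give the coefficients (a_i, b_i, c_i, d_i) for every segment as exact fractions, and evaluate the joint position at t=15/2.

  seg 0: a=-2 b=2731/1548 c=0 d=-151/13932
  seg 1: a=3 b=1139/774 c=-151/1548 d=-193/516
  seg 2: a=4 b=239/1548 c=-472/387 d=2329/13932
  seg 3: a=-2 b=-2051/774 c=49/172 d=1223/3096
  seg 4: a=-3 b=1250/387 c=685/258 d=-685/774
S(15/2) = -26455/8256

Δ: Δ0=5/3, Δ1=1, Δ2=-2, Δ3=-1/2, Δ4=5
row 1: diag=8, rhs=-4; c'=1/8, d'=-1/2
row 2: denom=8−1·1/8=63/8; d'=(-18−1·-1/2)/(63/8)=-20/9
row 3: denom=10−3·8/21=62/7; d'=(9−3·-20/9)/(62/7)=329/186
row 4: denom=6−2·7/31=172/31; d'=(33−2·329/186)/(172/31)=685/129
back: M4=685/129
back: M3=329/186−7/31·685/129=49/86
back: M2=-20/9−8/21·49/86=-944/387
back: M1=-1/2−1/8·-944/387=-151/774
M: M0=0, M1=-151/774, M2=-944/387, M3=49/86, M4=685/129, M5=0
seg 0: a=-2, c=M0/2=0, d=(M1−M0)/(6·3)=-151/13932, b=Δ0−h0·(2M0+M1)/6=2731/1548
seg 1: a=3, c=M1/2=-151/1548, d=(M2−M1)/(6·1)=-193/516, b=Δ1−h1·(2M1+M2)/6=1139/774
seg 2: a=4, c=M2/2=-472/387, d=(M3−M2)/(6·3)=2329/13932, b=Δ2−h2·(2M2+M3)/6=239/1548
seg 3: a=-2, c=M3/2=49/172, d=(M4−M3)/(6·2)=1223/3096, b=Δ3−h3·(2M3+M4)/6=-2051/774
seg 4: a=-3, c=M4/2=685/258, d=(M5−M4)/(6·1)=-685/774, b=Δ4−h4·(2M4+M5)/6=1250/387
t_q=15/2 → seg 3, τ=1/2; S=-2+-2051/774·τ+49/172·τ²+1223/3096·τ³=-26455/8256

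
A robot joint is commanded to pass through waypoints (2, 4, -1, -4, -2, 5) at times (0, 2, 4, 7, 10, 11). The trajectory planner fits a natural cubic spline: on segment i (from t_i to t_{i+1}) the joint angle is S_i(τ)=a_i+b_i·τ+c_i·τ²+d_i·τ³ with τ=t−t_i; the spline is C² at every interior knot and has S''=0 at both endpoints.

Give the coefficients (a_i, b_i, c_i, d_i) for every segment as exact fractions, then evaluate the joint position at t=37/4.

Δ: Δ0=1, Δ1=-5/2, Δ2=-1, Δ3=2/3, Δ4=7
row 1: diag=8, rhs=-21; c'=1/4, d'=-21/8
row 2: denom=10−2·1/4=19/2; d'=(9−2·-21/8)/(19/2)=3/2
row 3: denom=12−3·6/19=210/19; d'=(10−3·3/2)/(210/19)=209/420
row 4: denom=8−3·19/70=503/70; d'=(38−3·209/420)/(503/70)=5111/1006
back: M4=5111/1006
back: M3=209/420−19/70·5111/1006=-1330/1509
back: M2=3/2−6/19·-1330/1509=1789/1006
back: M1=-21/8−1/4·1789/1006=-1544/503
M: M0=0, M1=-1544/503, M2=1789/1006, M3=-1330/1509, M4=5111/1006, M5=0
seg 0: a=2, c=M0/2=0, d=(M1−M0)/(6·2)=-386/1509, b=Δ0−h0·(2M0+M1)/6=3053/1509
seg 1: a=4, c=M1/2=-772/503, d=(M2−M1)/(6·2)=4877/12072, b=Δ1−h1·(2M1+M2)/6=-1579/1509
seg 2: a=-1, c=M2/2=1789/2012, d=(M3−M2)/(6·3)=-8027/54324, b=Δ2−h2·(2M2+M3)/6=-7055/3018
seg 3: a=-4, c=M3/2=-665/1509, d=(M4−M3)/(6·3)=17993/54324, b=Δ3−h3·(2M3+M4)/6=-5989/6036
seg 4: a=-2, c=M4/2=5111/2012, d=(M5−M4)/(6·1)=-5111/6036, b=Δ4−h4·(2M4+M5)/6=16015/3018
t_q=37/4 → seg 3, τ=9/4; S=-4+-5989/6036·τ+-665/1509·τ²+17993/54324·τ³=-604013/128768

  seg 0: a=2 b=3053/1509 c=0 d=-386/1509
  seg 1: a=4 b=-1579/1509 c=-772/503 d=4877/12072
  seg 2: a=-1 b=-7055/3018 c=1789/2012 d=-8027/54324
  seg 3: a=-4 b=-5989/6036 c=-665/1509 d=17993/54324
  seg 4: a=-2 b=16015/3018 c=5111/2012 d=-5111/6036
S(37/4) = -604013/128768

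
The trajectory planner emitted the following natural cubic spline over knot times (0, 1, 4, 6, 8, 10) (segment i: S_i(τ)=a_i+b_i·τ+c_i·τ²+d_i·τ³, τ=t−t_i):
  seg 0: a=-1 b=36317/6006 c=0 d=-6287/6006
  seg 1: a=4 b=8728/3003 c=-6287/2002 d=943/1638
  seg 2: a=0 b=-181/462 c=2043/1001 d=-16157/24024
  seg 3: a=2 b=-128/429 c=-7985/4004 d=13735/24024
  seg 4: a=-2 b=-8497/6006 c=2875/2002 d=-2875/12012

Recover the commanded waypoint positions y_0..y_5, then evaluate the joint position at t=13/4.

y_0=-1 y_1=4 y_2=0 y_3=2 y_4=-2 y_5=-1
S(13/4) = 153625/128128

y_0 = S_0(0) = a_0 = -1
y_1 = S_1(0) = a_1 = 4
y_2 = S_2(0) = a_2 = 0
y_3 = S_3(0) = a_3 = 2
y_4 = S_4(0) = a_4 = -2
y_5 = S_4(2) = -1
t_q=13/4 is in segment 1 (τ=9/4); S_1(τ)=153625/128128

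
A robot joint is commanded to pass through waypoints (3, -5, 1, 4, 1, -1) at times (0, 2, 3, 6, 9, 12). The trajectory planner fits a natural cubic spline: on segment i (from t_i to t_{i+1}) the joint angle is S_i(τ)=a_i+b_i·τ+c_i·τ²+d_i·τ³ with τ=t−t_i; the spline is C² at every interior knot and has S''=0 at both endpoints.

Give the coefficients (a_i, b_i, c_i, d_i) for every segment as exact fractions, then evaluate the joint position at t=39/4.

Δ: Δ0=-4, Δ1=6, Δ2=1, Δ3=-1, Δ4=-2/3
row 1: diag=6, rhs=60; c'=1/6, d'=10
row 2: denom=8−1·1/6=47/6; d'=(-30−1·10)/(47/6)=-240/47
row 3: denom=12−3·18/47=510/47; d'=(-12−3·-240/47)/(510/47)=26/85
row 4: denom=12−3·47/170=1899/170; d'=(2−3·26/85)/(1899/170)=184/1899
back: M4=184/1899
back: M3=26/85−47/170·184/1899=530/1899
back: M2=-240/47−18/47·530/1899=-1100/211
back: M1=10−1/6·-1100/211=6880/633
M: M0=0, M1=6880/633, M2=-1100/211, M3=530/1899, M4=184/1899, M5=0
seg 0: a=3, c=M0/2=0, d=(M1−M0)/(6·2)=1720/1899, b=Δ0−h0·(2M0+M1)/6=-14476/1899
seg 1: a=-5, c=M1/2=3440/633, d=(M2−M1)/(6·1)=-5090/1899, b=Δ1−h1·(2M1+M2)/6=6164/1899
seg 2: a=1, c=M2/2=-550/211, d=(M3−M2)/(6·3)=5215/17091, b=Δ2−h2·(2M2+M3)/6=11534/1899
seg 3: a=4, c=M3/2=265/1899, d=(M4−M3)/(6·3)=-173/17091, b=Δ3−h3·(2M3+M4)/6=-2521/1899
seg 4: a=1, c=M4/2=92/1899, d=(M5−M4)/(6·3)=-92/17091, b=Δ4−h4·(2M4+M5)/6=-1450/1899
t_q=39/4 → seg 4, τ=3/4; S=1+-1450/1899·τ+92/1899·τ²+-92/17091·τ³=1527/3376

  seg 0: a=3 b=-14476/1899 c=0 d=1720/1899
  seg 1: a=-5 b=6164/1899 c=3440/633 d=-5090/1899
  seg 2: a=1 b=11534/1899 c=-550/211 d=5215/17091
  seg 3: a=4 b=-2521/1899 c=265/1899 d=-173/17091
  seg 4: a=1 b=-1450/1899 c=92/1899 d=-92/17091
S(39/4) = 1527/3376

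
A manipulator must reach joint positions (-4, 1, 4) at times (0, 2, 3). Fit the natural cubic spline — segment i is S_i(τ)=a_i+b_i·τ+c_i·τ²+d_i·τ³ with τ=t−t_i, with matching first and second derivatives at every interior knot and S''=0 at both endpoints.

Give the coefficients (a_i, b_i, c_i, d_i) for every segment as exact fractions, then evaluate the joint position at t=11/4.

  seg 0: a=-4 b=7/3 c=0 d=1/24
  seg 1: a=1 b=17/6 c=1/4 d=-1/12
S(11/4) = 827/256

Δ: Δ0=5/2, Δ1=3
row 1: diag=6, rhs=3; c'=1/6, d'=1/2
back: M1=1/2
M: M0=0, M1=1/2, M2=0
seg 0: a=-4, c=M0/2=0, d=(M1−M0)/(6·2)=1/24, b=Δ0−h0·(2M0+M1)/6=7/3
seg 1: a=1, c=M1/2=1/4, d=(M2−M1)/(6·1)=-1/12, b=Δ1−h1·(2M1+M2)/6=17/6
t_q=11/4 → seg 1, τ=3/4; S=1+17/6·τ+1/4·τ²+-1/12·τ³=827/256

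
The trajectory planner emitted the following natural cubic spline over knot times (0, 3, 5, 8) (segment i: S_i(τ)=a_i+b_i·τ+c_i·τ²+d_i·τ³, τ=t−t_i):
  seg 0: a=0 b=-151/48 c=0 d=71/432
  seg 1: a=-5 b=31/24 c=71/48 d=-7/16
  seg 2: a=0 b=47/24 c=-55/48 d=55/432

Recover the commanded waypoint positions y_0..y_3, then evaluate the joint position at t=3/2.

y_0=0 y_1=-5 y_2=0 y_3=-1
S(3/2) = -533/128

y_0 = S_0(0) = a_0 = 0
y_1 = S_1(0) = a_1 = -5
y_2 = S_2(0) = a_2 = 0
y_3 = S_2(3) = -1
t_q=3/2 is in segment 0 (τ=3/2); S_0(τ)=-533/128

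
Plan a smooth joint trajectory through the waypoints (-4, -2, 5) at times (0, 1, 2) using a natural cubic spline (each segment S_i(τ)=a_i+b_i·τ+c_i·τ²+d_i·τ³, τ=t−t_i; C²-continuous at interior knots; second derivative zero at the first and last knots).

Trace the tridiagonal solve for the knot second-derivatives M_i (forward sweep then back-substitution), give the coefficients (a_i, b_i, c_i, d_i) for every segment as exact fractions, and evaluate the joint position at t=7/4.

  seg 0: a=-4 b=3/4 c=0 d=5/4
  seg 1: a=-2 b=9/2 c=15/4 d=-5/4
S(7/4) = 757/256

Δ: Δ0=2, Δ1=7
row 1: diag=4, rhs=30; c'=1/4, d'=15/2
back: M1=15/2
M: M0=0, M1=15/2, M2=0
seg 0: a=-4, c=M0/2=0, d=(M1−M0)/(6·1)=5/4, b=Δ0−h0·(2M0+M1)/6=3/4
seg 1: a=-2, c=M1/2=15/4, d=(M2−M1)/(6·1)=-5/4, b=Δ1−h1·(2M1+M2)/6=9/2
t_q=7/4 → seg 1, τ=3/4; S=-2+9/2·τ+15/4·τ²+-5/4·τ³=757/256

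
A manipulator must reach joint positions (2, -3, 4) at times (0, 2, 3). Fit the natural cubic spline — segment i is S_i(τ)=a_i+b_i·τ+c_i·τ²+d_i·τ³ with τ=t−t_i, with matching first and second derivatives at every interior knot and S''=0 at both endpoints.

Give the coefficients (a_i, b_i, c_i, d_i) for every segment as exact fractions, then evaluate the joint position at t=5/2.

Δ: Δ0=-5/2, Δ1=7
row 1: diag=6, rhs=57; c'=1/6, d'=19/2
back: M1=19/2
M: M0=0, M1=19/2, M2=0
seg 0: a=2, c=M0/2=0, d=(M1−M0)/(6·2)=19/24, b=Δ0−h0·(2M0+M1)/6=-17/3
seg 1: a=-3, c=M1/2=19/4, d=(M2−M1)/(6·1)=-19/12, b=Δ1−h1·(2M1+M2)/6=23/6
t_q=5/2 → seg 1, τ=1/2; S=-3+23/6·τ+19/4·τ²+-19/12·τ³=-3/32

  seg 0: a=2 b=-17/3 c=0 d=19/24
  seg 1: a=-3 b=23/6 c=19/4 d=-19/12
S(5/2) = -3/32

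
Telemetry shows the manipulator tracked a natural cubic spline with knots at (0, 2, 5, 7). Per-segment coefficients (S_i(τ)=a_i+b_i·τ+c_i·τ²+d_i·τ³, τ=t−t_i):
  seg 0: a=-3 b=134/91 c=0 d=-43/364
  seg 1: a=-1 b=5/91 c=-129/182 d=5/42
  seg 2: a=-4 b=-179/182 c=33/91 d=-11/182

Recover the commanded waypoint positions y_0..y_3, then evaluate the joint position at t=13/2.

y_0 = S_0(0) = a_0 = -3
y_1 = S_1(0) = a_1 = -1
y_2 = S_2(0) = a_2 = -4
y_3 = S_2(2) = -5
t_q=13/2 is in segment 2 (τ=3/2); S_2(τ)=-7081/1456

y_0=-3 y_1=-1 y_2=-4 y_3=-5
S(13/2) = -7081/1456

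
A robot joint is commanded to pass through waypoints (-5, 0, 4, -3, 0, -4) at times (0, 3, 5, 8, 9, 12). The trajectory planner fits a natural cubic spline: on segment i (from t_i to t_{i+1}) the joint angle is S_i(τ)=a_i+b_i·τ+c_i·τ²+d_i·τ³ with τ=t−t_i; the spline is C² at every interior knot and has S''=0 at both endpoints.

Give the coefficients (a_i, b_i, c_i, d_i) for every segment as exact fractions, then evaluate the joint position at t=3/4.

Δ: Δ0=5/3, Δ1=2, Δ2=-7/3, Δ3=3, Δ4=-4/3
row 1: diag=10, rhs=2; c'=1/5, d'=1/5
row 2: denom=10−2·1/5=48/5; d'=(-26−2·1/5)/(48/5)=-11/4
row 3: denom=8−3·5/16=113/16; d'=(32−3·-11/4)/(113/16)=644/113
row 4: denom=8−1·16/113=888/113; d'=(-26−1·644/113)/(888/113)=-597/148
back: M4=-597/148
back: M3=644/113−16/113·-597/148=232/37
back: M2=-11/4−5/16·232/37=-697/148
back: M1=1/5−1/5·-697/148=169/148
M: M0=0, M1=169/148, M2=-697/148, M3=232/37, M4=-597/148, M5=0
seg 0: a=-5, c=M0/2=0, d=(M1−M0)/(6·3)=169/2664, b=Δ0−h0·(2M0+M1)/6=973/888
seg 1: a=0, c=M1/2=169/296, d=(M2−M1)/(6·2)=-433/888, b=Δ1−h1·(2M1+M2)/6=1247/444
seg 2: a=4, c=M2/2=-697/296, d=(M3−M2)/(6·3)=1625/2664, b=Δ2−h2·(2M2+M3)/6=-337/444
seg 3: a=-3, c=M3/2=116/37, d=(M4−M3)/(6·1)=-1525/888, b=Δ3−h3·(2M3+M4)/6=1405/888
seg 4: a=0, c=M4/2=-597/296, d=(M5−M4)/(6·3)=199/888, b=Δ4−h4·(2M4+M5)/6=1199/444
t_q=3/4 → seg 0, τ=3/4; S=-5+973/888·τ+0·τ²+169/2664·τ³=-78645/18944

  seg 0: a=-5 b=973/888 c=0 d=169/2664
  seg 1: a=0 b=1247/444 c=169/296 d=-433/888
  seg 2: a=4 b=-337/444 c=-697/296 d=1625/2664
  seg 3: a=-3 b=1405/888 c=116/37 d=-1525/888
  seg 4: a=0 b=1199/444 c=-597/296 d=199/888
S(3/4) = -78645/18944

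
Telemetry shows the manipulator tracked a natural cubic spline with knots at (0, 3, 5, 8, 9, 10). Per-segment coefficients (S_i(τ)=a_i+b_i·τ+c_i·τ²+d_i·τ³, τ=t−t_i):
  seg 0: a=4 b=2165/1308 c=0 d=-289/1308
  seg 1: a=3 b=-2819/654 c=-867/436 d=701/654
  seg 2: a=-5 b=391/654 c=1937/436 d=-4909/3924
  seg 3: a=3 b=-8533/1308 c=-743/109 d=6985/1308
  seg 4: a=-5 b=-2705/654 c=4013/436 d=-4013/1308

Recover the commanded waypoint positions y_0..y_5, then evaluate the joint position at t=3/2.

y_0=4 y_1=3 y_2=-5 y_3=3 y_4=-5 y_5=-3
S(3/2) = 20011/3488

y_0 = S_0(0) = a_0 = 4
y_1 = S_1(0) = a_1 = 3
y_2 = S_2(0) = a_2 = -5
y_3 = S_3(0) = a_3 = 3
y_4 = S_4(0) = a_4 = -5
y_5 = S_4(1) = -3
t_q=3/2 is in segment 0 (τ=3/2); S_0(τ)=20011/3488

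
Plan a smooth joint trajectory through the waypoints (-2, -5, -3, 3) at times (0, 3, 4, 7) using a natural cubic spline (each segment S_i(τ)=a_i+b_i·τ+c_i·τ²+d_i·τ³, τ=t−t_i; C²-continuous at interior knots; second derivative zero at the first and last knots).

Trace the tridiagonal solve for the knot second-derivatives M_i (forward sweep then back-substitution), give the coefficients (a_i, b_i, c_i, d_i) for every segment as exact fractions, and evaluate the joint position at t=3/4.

  seg 0: a=-2 b=-15/7 c=0 d=8/63
  seg 1: a=-5 b=9/7 c=8/7 d=-3/7
  seg 2: a=-3 b=16/7 c=-1/7 d=1/63
S(3/4) = -199/56

Δ: Δ0=-1, Δ1=2, Δ2=2
row 1: diag=8, rhs=18; c'=1/8, d'=9/4
row 2: denom=8−1·1/8=63/8; d'=(0−1·9/4)/(63/8)=-2/7
back: M2=-2/7
back: M1=9/4−1/8·-2/7=16/7
M: M0=0, M1=16/7, M2=-2/7, M3=0
seg 0: a=-2, c=M0/2=0, d=(M1−M0)/(6·3)=8/63, b=Δ0−h0·(2M0+M1)/6=-15/7
seg 1: a=-5, c=M1/2=8/7, d=(M2−M1)/(6·1)=-3/7, b=Δ1−h1·(2M1+M2)/6=9/7
seg 2: a=-3, c=M2/2=-1/7, d=(M3−M2)/(6·3)=1/63, b=Δ2−h2·(2M2+M3)/6=16/7
t_q=3/4 → seg 0, τ=3/4; S=-2+-15/7·τ+0·τ²+8/63·τ³=-199/56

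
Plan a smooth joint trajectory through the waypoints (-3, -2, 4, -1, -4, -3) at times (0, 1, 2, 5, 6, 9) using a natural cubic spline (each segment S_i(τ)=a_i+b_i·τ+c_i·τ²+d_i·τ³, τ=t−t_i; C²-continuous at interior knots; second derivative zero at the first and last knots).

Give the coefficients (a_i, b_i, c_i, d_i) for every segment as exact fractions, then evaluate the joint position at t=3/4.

  seg 0: a=-3 b=-104/185 c=0 d=289/185
  seg 1: a=-2 b=763/185 c=867/185 d=-104/37
  seg 2: a=4 b=937/185 c=-693/185 d=2501/4995
  seg 3: a=-1 b=-144/37 c=422/555 d=73/555
  seg 4: a=-4 b=-1097/555 c=641/555 d=-641/4995
S(3/4) = -32709/11840

Δ: Δ0=1, Δ1=6, Δ2=-5/3, Δ3=-3, Δ4=1/3
row 1: diag=4, rhs=30; c'=1/4, d'=15/2
row 2: denom=8−1·1/4=31/4; d'=(-46−1·15/2)/(31/4)=-214/31
row 3: denom=8−3·12/31=212/31; d'=(-8−3·-214/31)/(212/31)=197/106
row 4: denom=8−1·31/212=1665/212; d'=(20−1·197/106)/(1665/212)=1282/555
back: M4=1282/555
back: M3=197/106−31/212·1282/555=844/555
back: M2=-214/31−12/31·844/555=-1386/185
back: M1=15/2−1/4·-1386/185=1734/185
M: M0=0, M1=1734/185, M2=-1386/185, M3=844/555, M4=1282/555, M5=0
seg 0: a=-3, c=M0/2=0, d=(M1−M0)/(6·1)=289/185, b=Δ0−h0·(2M0+M1)/6=-104/185
seg 1: a=-2, c=M1/2=867/185, d=(M2−M1)/(6·1)=-104/37, b=Δ1−h1·(2M1+M2)/6=763/185
seg 2: a=4, c=M2/2=-693/185, d=(M3−M2)/(6·3)=2501/4995, b=Δ2−h2·(2M2+M3)/6=937/185
seg 3: a=-1, c=M3/2=422/555, d=(M4−M3)/(6·1)=73/555, b=Δ3−h3·(2M3+M4)/6=-144/37
seg 4: a=-4, c=M4/2=641/555, d=(M5−M4)/(6·3)=-641/4995, b=Δ4−h4·(2M4+M5)/6=-1097/555
t_q=3/4 → seg 0, τ=3/4; S=-3+-104/185·τ+0·τ²+289/185·τ³=-32709/11840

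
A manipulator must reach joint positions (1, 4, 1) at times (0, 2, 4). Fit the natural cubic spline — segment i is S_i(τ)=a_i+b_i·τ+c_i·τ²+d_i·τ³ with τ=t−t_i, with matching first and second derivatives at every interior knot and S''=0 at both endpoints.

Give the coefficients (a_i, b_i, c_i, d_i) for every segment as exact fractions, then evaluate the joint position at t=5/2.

  seg 0: a=1 b=9/4 c=0 d=-3/16
  seg 1: a=4 b=0 c=-9/8 d=3/16
S(5/2) = 479/128

Δ: Δ0=3/2, Δ1=-3/2
row 1: diag=8, rhs=-18; c'=1/4, d'=-9/4
back: M1=-9/4
M: M0=0, M1=-9/4, M2=0
seg 0: a=1, c=M0/2=0, d=(M1−M0)/(6·2)=-3/16, b=Δ0−h0·(2M0+M1)/6=9/4
seg 1: a=4, c=M1/2=-9/8, d=(M2−M1)/(6·2)=3/16, b=Δ1−h1·(2M1+M2)/6=0
t_q=5/2 → seg 1, τ=1/2; S=4+0·τ+-9/8·τ²+3/16·τ³=479/128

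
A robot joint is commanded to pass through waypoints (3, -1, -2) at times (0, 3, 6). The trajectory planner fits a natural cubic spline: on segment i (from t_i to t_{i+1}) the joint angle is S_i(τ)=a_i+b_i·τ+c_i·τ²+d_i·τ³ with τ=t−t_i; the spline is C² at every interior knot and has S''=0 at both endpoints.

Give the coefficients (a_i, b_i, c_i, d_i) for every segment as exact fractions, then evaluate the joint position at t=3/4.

Δ: Δ0=-4/3, Δ1=-1/3
row 1: diag=12, rhs=6; c'=1/4, d'=1/2
back: M1=1/2
M: M0=0, M1=1/2, M2=0
seg 0: a=3, c=M0/2=0, d=(M1−M0)/(6·3)=1/36, b=Δ0−h0·(2M0+M1)/6=-19/12
seg 1: a=-1, c=M1/2=1/4, d=(M2−M1)/(6·3)=-1/36, b=Δ1−h1·(2M1+M2)/6=-5/6
t_q=3/4 → seg 0, τ=3/4; S=3+-19/12·τ+0·τ²+1/36·τ³=467/256

  seg 0: a=3 b=-19/12 c=0 d=1/36
  seg 1: a=-1 b=-5/6 c=1/4 d=-1/36
S(3/4) = 467/256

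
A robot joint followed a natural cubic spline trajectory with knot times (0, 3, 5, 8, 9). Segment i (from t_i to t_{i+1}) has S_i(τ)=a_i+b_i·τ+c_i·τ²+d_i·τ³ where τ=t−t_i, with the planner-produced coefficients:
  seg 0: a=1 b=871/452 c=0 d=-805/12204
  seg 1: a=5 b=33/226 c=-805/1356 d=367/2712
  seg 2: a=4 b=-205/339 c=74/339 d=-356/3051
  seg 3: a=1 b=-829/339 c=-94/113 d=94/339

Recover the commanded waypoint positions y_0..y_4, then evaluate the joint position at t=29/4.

y_0=1 y_1=5 y_2=4 y_3=1 y_4=-2
S(29/4) = 4367/1808

y_0 = S_0(0) = a_0 = 1
y_1 = S_1(0) = a_1 = 5
y_2 = S_2(0) = a_2 = 4
y_3 = S_3(0) = a_3 = 1
y_4 = S_3(1) = -2
t_q=29/4 is in segment 2 (τ=9/4); S_2(τ)=4367/1808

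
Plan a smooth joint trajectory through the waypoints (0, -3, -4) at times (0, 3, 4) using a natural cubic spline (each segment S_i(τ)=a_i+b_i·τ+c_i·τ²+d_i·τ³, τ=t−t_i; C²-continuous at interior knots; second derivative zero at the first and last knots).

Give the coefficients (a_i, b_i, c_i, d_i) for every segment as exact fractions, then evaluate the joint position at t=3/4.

  seg 0: a=0 b=-1 c=0 d=0
  seg 1: a=-3 b=-1 c=0 d=0
S(3/4) = -3/4

Δ: Δ0=-1, Δ1=-1
row 1: diag=8, rhs=0; c'=1/8, d'=0
back: M1=0
M: M0=0, M1=0, M2=0
seg 0: a=0, c=M0/2=0, d=(M1−M0)/(6·3)=0, b=Δ0−h0·(2M0+M1)/6=-1
seg 1: a=-3, c=M1/2=0, d=(M2−M1)/(6·1)=0, b=Δ1−h1·(2M1+M2)/6=-1
t_q=3/4 → seg 0, τ=3/4; S=0+-1·τ+0·τ²+0·τ³=-3/4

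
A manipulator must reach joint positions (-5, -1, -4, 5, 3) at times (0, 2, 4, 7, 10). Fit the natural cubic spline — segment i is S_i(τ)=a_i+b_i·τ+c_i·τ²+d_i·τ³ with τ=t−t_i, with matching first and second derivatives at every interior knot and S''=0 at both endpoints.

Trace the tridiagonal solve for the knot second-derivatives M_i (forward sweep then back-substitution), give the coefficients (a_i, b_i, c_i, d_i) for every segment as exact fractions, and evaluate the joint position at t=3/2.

Δ: Δ0=2, Δ1=-3/2, Δ2=3, Δ3=-2/3
row 1: diag=8, rhs=-21; c'=1/4, d'=-21/8
row 2: denom=10−2·1/4=19/2; d'=(27−2·-21/8)/(19/2)=129/38
row 3: denom=12−3·6/19=210/19; d'=(-22−3·129/38)/(210/19)=-1223/420
back: M3=-1223/420
back: M2=129/38−6/19·-1223/420=151/35
back: M1=-21/8−1/4·151/35=-1037/280
M: M0=0, M1=-1037/280, M2=151/35, M3=-1223/420, M4=0
seg 0: a=-5, c=M0/2=0, d=(M1−M0)/(6·2)=-1037/3360, b=Δ0−h0·(2M0+M1)/6=2717/840
seg 1: a=-1, c=M1/2=-1037/560, d=(M2−M1)/(6·2)=449/672, b=Δ1−h1·(2M1+M2)/6=-197/420
seg 2: a=-4, c=M2/2=151/70, d=(M3−M2)/(6·3)=-607/1512, b=Δ2−h2·(2M2+M3)/6=17/120
seg 3: a=5, c=M3/2=-1223/840, d=(M4−M3)/(6·3)=1223/7560, b=Δ3−h3·(2M3+M4)/6=943/420
t_q=3/2 → seg 0, τ=3/2; S=-5+2717/840·τ+0·τ²+-1037/3360·τ³=-1523/1280

  seg 0: a=-5 b=2717/840 c=0 d=-1037/3360
  seg 1: a=-1 b=-197/420 c=-1037/560 d=449/672
  seg 2: a=-4 b=17/120 c=151/70 d=-607/1512
  seg 3: a=5 b=943/420 c=-1223/840 d=1223/7560
S(3/2) = -1523/1280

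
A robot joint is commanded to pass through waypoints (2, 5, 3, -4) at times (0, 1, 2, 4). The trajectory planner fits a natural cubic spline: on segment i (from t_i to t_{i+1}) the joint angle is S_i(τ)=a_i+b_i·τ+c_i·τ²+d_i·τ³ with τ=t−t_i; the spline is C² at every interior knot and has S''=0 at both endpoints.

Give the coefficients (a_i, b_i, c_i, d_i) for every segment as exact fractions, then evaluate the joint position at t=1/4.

Δ: Δ0=3, Δ1=-2, Δ2=-7/2
row 1: diag=4, rhs=-30; c'=1/4, d'=-15/2
row 2: denom=6−1·1/4=23/4; d'=(-9−1·-15/2)/(23/4)=-6/23
back: M2=-6/23
back: M1=-15/2−1/4·-6/23=-171/23
M: M0=0, M1=-171/23, M2=-6/23, M3=0
seg 0: a=2, c=M0/2=0, d=(M1−M0)/(6·1)=-57/46, b=Δ0−h0·(2M0+M1)/6=195/46
seg 1: a=5, c=M1/2=-171/46, d=(M2−M1)/(6·1)=55/46, b=Δ1−h1·(2M1+M2)/6=12/23
seg 2: a=3, c=M2/2=-3/23, d=(M3−M2)/(6·2)=1/46, b=Δ2−h2·(2M2+M3)/6=-153/46
t_q=1/4 → seg 0, τ=1/4; S=2+195/46·τ+0·τ²+-57/46·τ³=8951/2944

  seg 0: a=2 b=195/46 c=0 d=-57/46
  seg 1: a=5 b=12/23 c=-171/46 d=55/46
  seg 2: a=3 b=-153/46 c=-3/23 d=1/46
S(1/4) = 8951/2944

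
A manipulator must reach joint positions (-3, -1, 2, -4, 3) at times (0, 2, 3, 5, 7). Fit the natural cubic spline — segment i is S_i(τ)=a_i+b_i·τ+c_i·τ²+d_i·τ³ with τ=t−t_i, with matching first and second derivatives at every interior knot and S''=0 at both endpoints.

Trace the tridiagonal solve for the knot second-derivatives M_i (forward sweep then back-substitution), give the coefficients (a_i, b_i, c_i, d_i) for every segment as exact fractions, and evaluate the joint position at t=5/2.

  seg 0: a=-3 b=-21/128 c=0 d=149/512
  seg 1: a=-1 b=213/64 c=447/256 d=-531/256
  seg 2: a=2 b=153/256 c=-573/128 d=1371/1024
  seg 3: a=-4 b=-159/128 c=1821/512 d=-607/1024
S(5/2) = 1723/2048

Δ: Δ0=1, Δ1=3, Δ2=-3, Δ3=7/2
row 1: diag=6, rhs=12; c'=1/6, d'=2
row 2: denom=6−1·1/6=35/6; d'=(-36−1·2)/(35/6)=-228/35
row 3: denom=8−2·12/35=256/35; d'=(39−2·-228/35)/(256/35)=1821/256
back: M3=1821/256
back: M2=-228/35−12/35·1821/256=-573/64
back: M1=2−1/6·-573/64=447/128
M: M0=0, M1=447/128, M2=-573/64, M3=1821/256, M4=0
seg 0: a=-3, c=M0/2=0, d=(M1−M0)/(6·2)=149/512, b=Δ0−h0·(2M0+M1)/6=-21/128
seg 1: a=-1, c=M1/2=447/256, d=(M2−M1)/(6·1)=-531/256, b=Δ1−h1·(2M1+M2)/6=213/64
seg 2: a=2, c=M2/2=-573/128, d=(M3−M2)/(6·2)=1371/1024, b=Δ2−h2·(2M2+M3)/6=153/256
seg 3: a=-4, c=M3/2=1821/512, d=(M4−M3)/(6·2)=-607/1024, b=Δ3−h3·(2M3+M4)/6=-159/128
t_q=5/2 → seg 1, τ=1/2; S=-1+213/64·τ+447/256·τ²+-531/256·τ³=1723/2048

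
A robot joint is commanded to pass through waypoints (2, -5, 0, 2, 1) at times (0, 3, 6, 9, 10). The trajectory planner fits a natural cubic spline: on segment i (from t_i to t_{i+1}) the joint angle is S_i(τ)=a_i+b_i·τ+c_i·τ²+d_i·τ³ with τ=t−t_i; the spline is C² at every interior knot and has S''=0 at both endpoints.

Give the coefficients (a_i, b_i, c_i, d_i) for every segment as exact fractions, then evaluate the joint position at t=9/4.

Δ: Δ0=-7/3, Δ1=5/3, Δ2=2/3, Δ3=-1
row 1: diag=12, rhs=24; c'=1/4, d'=2
row 2: denom=12−3·1/4=45/4; d'=(-6−3·2)/(45/4)=-16/15
row 3: denom=8−3·4/15=36/5; d'=(-10−3·-16/15)/(36/5)=-17/18
back: M3=-17/18
back: M2=-16/15−4/15·-17/18=-22/27
back: M1=2−1/4·-22/27=119/54
M: M0=0, M1=119/54, M2=-22/27, M3=-17/18, M4=0
seg 0: a=2, c=M0/2=0, d=(M1−M0)/(6·3)=119/972, b=Δ0−h0·(2M0+M1)/6=-371/108
seg 1: a=-5, c=M1/2=119/108, d=(M2−M1)/(6·3)=-163/972, b=Δ1−h1·(2M1+M2)/6=-7/54
seg 2: a=0, c=M2/2=-11/27, d=(M3−M2)/(6·3)=-7/972, b=Δ2−h2·(2M2+M3)/6=211/108
seg 3: a=2, c=M3/2=-17/36, d=(M4−M3)/(6·1)=17/108, b=Δ3−h3·(2M3+M4)/6=-37/54
t_q=9/4 → seg 0, τ=9/4; S=2+-371/108·τ+0·τ²+119/972·τ³=-3329/768

  seg 0: a=2 b=-371/108 c=0 d=119/972
  seg 1: a=-5 b=-7/54 c=119/108 d=-163/972
  seg 2: a=0 b=211/108 c=-11/27 d=-7/972
  seg 3: a=2 b=-37/54 c=-17/36 d=17/108
S(9/4) = -3329/768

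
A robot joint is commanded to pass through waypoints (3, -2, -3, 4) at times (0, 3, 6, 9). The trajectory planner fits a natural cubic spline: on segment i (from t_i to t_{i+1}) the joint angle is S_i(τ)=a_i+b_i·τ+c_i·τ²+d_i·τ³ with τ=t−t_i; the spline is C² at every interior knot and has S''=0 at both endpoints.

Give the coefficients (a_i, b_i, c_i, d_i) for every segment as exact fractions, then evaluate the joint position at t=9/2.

Δ: Δ0=-5/3, Δ1=-1/3, Δ2=7/3
row 1: diag=12, rhs=8; c'=1/4, d'=2/3
row 2: denom=12−3·1/4=45/4; d'=(16−3·2/3)/(45/4)=56/45
back: M2=56/45
back: M1=2/3−1/4·56/45=16/45
M: M0=0, M1=16/45, M2=56/45, M3=0
seg 0: a=3, c=M0/2=0, d=(M1−M0)/(6·3)=8/405, b=Δ0−h0·(2M0+M1)/6=-83/45
seg 1: a=-2, c=M1/2=8/45, d=(M2−M1)/(6·3)=4/81, b=Δ1−h1·(2M1+M2)/6=-59/45
seg 2: a=-3, c=M2/2=28/45, d=(M3−M2)/(6·3)=-28/405, b=Δ2−h2·(2M2+M3)/6=49/45
t_q=9/2 → seg 1, τ=3/2; S=-2+-59/45·τ+8/45·τ²+4/81·τ³=-17/5

  seg 0: a=3 b=-83/45 c=0 d=8/405
  seg 1: a=-2 b=-59/45 c=8/45 d=4/81
  seg 2: a=-3 b=49/45 c=28/45 d=-28/405
S(9/2) = -17/5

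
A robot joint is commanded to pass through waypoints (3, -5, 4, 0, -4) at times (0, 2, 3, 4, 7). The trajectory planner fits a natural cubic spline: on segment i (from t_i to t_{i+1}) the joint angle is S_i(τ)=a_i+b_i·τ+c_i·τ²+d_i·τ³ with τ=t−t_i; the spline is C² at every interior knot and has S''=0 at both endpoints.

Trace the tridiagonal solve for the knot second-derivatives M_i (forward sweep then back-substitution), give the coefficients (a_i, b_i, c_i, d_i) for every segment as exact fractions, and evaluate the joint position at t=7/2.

Δ: Δ0=-4, Δ1=9, Δ2=-4, Δ3=-4/3
row 1: diag=6, rhs=78; c'=1/6, d'=13
row 2: denom=4−1·1/6=23/6; d'=(-78−1·13)/(23/6)=-546/23
row 3: denom=8−1·6/23=178/23; d'=(16−1·-546/23)/(178/23)=457/89
back: M3=457/89
back: M2=-546/23−6/23·457/89=-2232/89
back: M1=13−1/6·-2232/89=1529/89
M: M0=0, M1=1529/89, M2=-2232/89, M3=457/89, M4=0
seg 0: a=3, c=M0/2=0, d=(M1−M0)/(6·2)=1529/1068, b=Δ0−h0·(2M0+M1)/6=-2597/267
seg 1: a=-5, c=M1/2=1529/178, d=(M2−M1)/(6·1)=-3761/534, b=Δ1−h1·(2M1+M2)/6=1990/267
seg 2: a=4, c=M2/2=-1116/89, d=(M3−M2)/(6·1)=2689/534, b=Δ2−h2·(2M2+M3)/6=1871/534
seg 3: a=0, c=M3/2=457/178, d=(M4−M3)/(6·3)=-457/1602, b=Δ3−h3·(2M3+M4)/6=-1727/267
t_q=7/2 → seg 2, τ=1/2; S=4+1871/534·τ+-1116/89·τ²+2689/534·τ³=4623/1424

  seg 0: a=3 b=-2597/267 c=0 d=1529/1068
  seg 1: a=-5 b=1990/267 c=1529/178 d=-3761/534
  seg 2: a=4 b=1871/534 c=-1116/89 d=2689/534
  seg 3: a=0 b=-1727/267 c=457/178 d=-457/1602
S(7/2) = 4623/1424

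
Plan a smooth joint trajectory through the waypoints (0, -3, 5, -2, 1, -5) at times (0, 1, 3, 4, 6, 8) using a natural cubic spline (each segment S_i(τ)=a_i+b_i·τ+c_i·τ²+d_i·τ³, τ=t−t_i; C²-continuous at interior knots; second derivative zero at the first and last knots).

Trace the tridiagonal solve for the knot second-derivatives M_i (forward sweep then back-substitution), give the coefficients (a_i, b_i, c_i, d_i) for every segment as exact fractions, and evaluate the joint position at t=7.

  seg 0: a=0 b=-3497/680 c=0 d=1457/680
  seg 1: a=-3 b=437/340 c=4371/680 d=-431/170
  seg 2: a=5 b=-233/68 c=-5973/680 d=3543/680
  seg 3: a=-2 b=-3647/680 c=582/85 d=-929/544
  seg 4: a=1 b=521/340 c=-4623/1360 d=1541/2720
S(7) = -817/2720

Δ: Δ0=-3, Δ1=4, Δ2=-7, Δ3=3/2, Δ4=-3
row 1: diag=6, rhs=42; c'=1/3, d'=7
row 2: denom=6−2·1/3=16/3; d'=(-66−2·7)/(16/3)=-15
row 3: denom=6−1·3/16=93/16; d'=(51−1·-15)/(93/16)=352/31
row 4: denom=8−2·32/93=680/93; d'=(-27−2·352/31)/(680/93)=-4623/680
back: M4=-4623/680
back: M3=352/31−32/93·-4623/680=1164/85
back: M2=-15−3/16·1164/85=-5973/340
back: M1=7−1/3·-5973/340=4371/340
M: M0=0, M1=4371/340, M2=-5973/340, M3=1164/85, M4=-4623/680, M5=0
seg 0: a=0, c=M0/2=0, d=(M1−M0)/(6·1)=1457/680, b=Δ0−h0·(2M0+M1)/6=-3497/680
seg 1: a=-3, c=M1/2=4371/680, d=(M2−M1)/(6·2)=-431/170, b=Δ1−h1·(2M1+M2)/6=437/340
seg 2: a=5, c=M2/2=-5973/680, d=(M3−M2)/(6·1)=3543/680, b=Δ2−h2·(2M2+M3)/6=-233/68
seg 3: a=-2, c=M3/2=582/85, d=(M4−M3)/(6·2)=-929/544, b=Δ3−h3·(2M3+M4)/6=-3647/680
seg 4: a=1, c=M4/2=-4623/1360, d=(M5−M4)/(6·2)=1541/2720, b=Δ4−h4·(2M4+M5)/6=521/340
t_q=7 → seg 4, τ=1; S=1+521/340·τ+-4623/1360·τ²+1541/2720·τ³=-817/2720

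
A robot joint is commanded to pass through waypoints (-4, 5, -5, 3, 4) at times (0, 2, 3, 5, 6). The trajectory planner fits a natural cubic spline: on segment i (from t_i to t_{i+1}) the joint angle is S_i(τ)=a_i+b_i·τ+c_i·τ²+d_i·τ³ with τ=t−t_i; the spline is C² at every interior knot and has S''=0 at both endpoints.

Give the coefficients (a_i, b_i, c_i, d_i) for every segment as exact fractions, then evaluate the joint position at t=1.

  seg 0: a=-4 b=1945/186 c=0 d=-277/186
  seg 1: a=5 b=-1379/186 c=-277/31 d=1181/186
  seg 2: a=-5 b=-580/93 c=627/62 d=-929/372
  seg 3: a=3 b=395/93 c=-151/31 d=151/93
S(1) = 154/31

Δ: Δ0=9/2, Δ1=-10, Δ2=4, Δ3=1
row 1: diag=6, rhs=-87; c'=1/6, d'=-29/2
row 2: denom=6−1·1/6=35/6; d'=(84−1·-29/2)/(35/6)=591/35
row 3: denom=6−2·12/35=186/35; d'=(-18−2·591/35)/(186/35)=-302/31
back: M3=-302/31
back: M2=591/35−12/35·-302/31=627/31
back: M1=-29/2−1/6·627/31=-554/31
M: M0=0, M1=-554/31, M2=627/31, M3=-302/31, M4=0
seg 0: a=-4, c=M0/2=0, d=(M1−M0)/(6·2)=-277/186, b=Δ0−h0·(2M0+M1)/6=1945/186
seg 1: a=5, c=M1/2=-277/31, d=(M2−M1)/(6·1)=1181/186, b=Δ1−h1·(2M1+M2)/6=-1379/186
seg 2: a=-5, c=M2/2=627/62, d=(M3−M2)/(6·2)=-929/372, b=Δ2−h2·(2M2+M3)/6=-580/93
seg 3: a=3, c=M3/2=-151/31, d=(M4−M3)/(6·1)=151/93, b=Δ3−h3·(2M3+M4)/6=395/93
t_q=1 → seg 0, τ=1; S=-4+1945/186·τ+0·τ²+-277/186·τ³=154/31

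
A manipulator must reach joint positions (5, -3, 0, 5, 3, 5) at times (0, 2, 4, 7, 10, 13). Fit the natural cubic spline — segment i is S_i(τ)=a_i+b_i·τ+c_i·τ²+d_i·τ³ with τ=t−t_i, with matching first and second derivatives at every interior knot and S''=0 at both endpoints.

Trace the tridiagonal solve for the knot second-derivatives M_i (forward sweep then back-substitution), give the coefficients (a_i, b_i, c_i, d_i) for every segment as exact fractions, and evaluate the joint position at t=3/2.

Δ: Δ0=-4, Δ1=3/2, Δ2=5/3, Δ3=-2/3, Δ4=2/3
row 1: diag=8, rhs=33; c'=1/4, d'=33/8
row 2: denom=10−2·1/4=19/2; d'=(1−2·33/8)/(19/2)=-29/38
row 3: denom=12−3·6/19=210/19; d'=(-14−3·-29/38)/(210/19)=-89/84
row 4: denom=12−3·19/70=783/70; d'=(8−3·-89/84)/(783/70)=1565/1566
back: M4=1565/1566
back: M3=-89/84−19/70·1565/1566=-1042/783
back: M2=-29/38−6/19·-1042/783=-179/522
back: M1=33/8−1/4·-179/522=1099/261
M: M0=0, M1=1099/261, M2=-179/522, M3=-1042/783, M4=1565/1566, M5=0
seg 0: a=5, c=M0/2=0, d=(M1−M0)/(6·2)=1099/3132, b=Δ0−h0·(2M0+M1)/6=-4231/783
seg 1: a=-3, c=M1/2=1099/522, d=(M2−M1)/(6·2)=-2377/6264, b=Δ1−h1·(2M1+M2)/6=-934/783
seg 2: a=0, c=M2/2=-179/1044, d=(M3−M2)/(6·3)=-1547/28188, b=Δ2−h2·(2M2+M3)/6=4189/1566
seg 3: a=5, c=M3/2=-521/783, d=(M4−M3)/(6·3)=3649/28188, b=Δ3−h3·(2M3+M4)/6=515/3132
seg 4: a=3, c=M4/2=1565/3132, d=(M5−M4)/(6·3)=-1565/28188, b=Δ4−h4·(2M4+M5)/6=-521/1566
t_q=3/2 → seg 0, τ=3/2; S=5+-4231/783·τ+0·τ²+1099/3132·τ³=-16045/8352

  seg 0: a=5 b=-4231/783 c=0 d=1099/3132
  seg 1: a=-3 b=-934/783 c=1099/522 d=-2377/6264
  seg 2: a=0 b=4189/1566 c=-179/1044 d=-1547/28188
  seg 3: a=5 b=515/3132 c=-521/783 d=3649/28188
  seg 4: a=3 b=-521/1566 c=1565/3132 d=-1565/28188
S(3/2) = -16045/8352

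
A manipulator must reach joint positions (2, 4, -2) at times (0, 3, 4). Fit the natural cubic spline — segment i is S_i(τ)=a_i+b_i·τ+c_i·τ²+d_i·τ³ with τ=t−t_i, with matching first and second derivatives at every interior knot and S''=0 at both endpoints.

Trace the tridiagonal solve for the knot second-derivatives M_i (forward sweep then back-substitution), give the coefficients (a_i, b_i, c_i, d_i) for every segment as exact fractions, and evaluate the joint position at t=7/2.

  seg 0: a=2 b=19/6 c=0 d=-5/18
  seg 1: a=4 b=-13/3 c=-5/2 d=5/6
S(7/2) = 21/16

Δ: Δ0=2/3, Δ1=-6
row 1: diag=8, rhs=-40; c'=1/8, d'=-5
back: M1=-5
M: M0=0, M1=-5, M2=0
seg 0: a=2, c=M0/2=0, d=(M1−M0)/(6·3)=-5/18, b=Δ0−h0·(2M0+M1)/6=19/6
seg 1: a=4, c=M1/2=-5/2, d=(M2−M1)/(6·1)=5/6, b=Δ1−h1·(2M1+M2)/6=-13/3
t_q=7/2 → seg 1, τ=1/2; S=4+-13/3·τ+-5/2·τ²+5/6·τ³=21/16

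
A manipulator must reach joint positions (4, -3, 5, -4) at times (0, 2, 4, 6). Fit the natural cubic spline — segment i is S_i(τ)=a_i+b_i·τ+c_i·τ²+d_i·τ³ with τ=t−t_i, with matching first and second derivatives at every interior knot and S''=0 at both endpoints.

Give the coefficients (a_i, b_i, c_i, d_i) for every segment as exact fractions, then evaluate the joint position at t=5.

Δ: Δ0=-7/2, Δ1=4, Δ2=-9/2
row 1: diag=8, rhs=45; c'=1/4, d'=45/8
row 2: denom=8−2·1/4=15/2; d'=(-51−2·45/8)/(15/2)=-83/10
back: M2=-83/10
back: M1=45/8−1/4·-83/10=77/10
M: M0=0, M1=77/10, M2=-83/10, M3=0
seg 0: a=4, c=M0/2=0, d=(M1−M0)/(6·2)=77/120, b=Δ0−h0·(2M0+M1)/6=-91/15
seg 1: a=-3, c=M1/2=77/20, d=(M2−M1)/(6·2)=-4/3, b=Δ1−h1·(2M1+M2)/6=49/30
seg 2: a=5, c=M2/2=-83/20, d=(M3−M2)/(6·2)=83/120, b=Δ2−h2·(2M2+M3)/6=31/30
t_q=5 → seg 2, τ=1; S=5+31/30·τ+-83/20·τ²+83/120·τ³=103/40

  seg 0: a=4 b=-91/15 c=0 d=77/120
  seg 1: a=-3 b=49/30 c=77/20 d=-4/3
  seg 2: a=5 b=31/30 c=-83/20 d=83/120
S(5) = 103/40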